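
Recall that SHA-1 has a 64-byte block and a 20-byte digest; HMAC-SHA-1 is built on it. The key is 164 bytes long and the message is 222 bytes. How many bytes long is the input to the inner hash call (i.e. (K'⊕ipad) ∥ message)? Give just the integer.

Key is 164 > 64 bytes, so it is hashed to 20 bytes then zero-padded to 64: |K'| = 64.
Inner input = (K'⊕ipad) ∥ m → 64 + 222 = 286 bytes.

286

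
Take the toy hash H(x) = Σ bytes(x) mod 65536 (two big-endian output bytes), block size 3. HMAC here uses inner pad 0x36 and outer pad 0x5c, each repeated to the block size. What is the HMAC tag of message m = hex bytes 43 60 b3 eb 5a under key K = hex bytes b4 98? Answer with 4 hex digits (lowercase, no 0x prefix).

020d

Key hex bytes b4 98 is 2 bytes ≤ B = 3; zero-pad to 3 bytes: K' = b4 98 00.
K' ⊕ ipad = 82 ae 36.  K' ⊕ opad = e8 c4 5c.
Inner input = (K'⊕ipad) ∥ m = 82 ae 36 ∥ 43 60 b3 eb 5a.
Inner hash: sum = 130+174+54+67+96+179+235+90 = 1025 → 04 01.
Outer input = (K'⊕opad) ∥ inner = e8 c4 5c ∥ 04 01.
Outer hash (tag): sum = 232+196+92+4+1 = 525 → 02 0d.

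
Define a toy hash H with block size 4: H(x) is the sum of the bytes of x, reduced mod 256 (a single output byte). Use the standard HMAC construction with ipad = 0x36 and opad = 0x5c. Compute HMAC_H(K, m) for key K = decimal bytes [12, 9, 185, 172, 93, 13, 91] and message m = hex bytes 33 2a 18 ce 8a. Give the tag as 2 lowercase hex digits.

Key decimal bytes [12, 9, 185, 172, 93, 13, 91] = 0c 09 b9 ac 5d 0d 5b is 7 bytes > B = 4, so hash it first: H(key) = 3f, then zero-pad to 4 bytes: K' = 3f 00 00 00.
K' ⊕ ipad = 09 36 36 36.  K' ⊕ opad = 63 5c 5c 5c.
Inner input = (K'⊕ipad) ∥ m = 09 36 36 36 ∥ 33 2a 18 ce 8a.
Inner hash: sum = 9+54+54+54+51+42+24+206+138 = 632; mod 256 = 120 → 78.
Outer input = (K'⊕opad) ∥ inner = 63 5c 5c 5c ∥ 78.
Outer hash (tag): sum = 99+92+92+92+120 = 495; mod 256 = 239 → ef.

ef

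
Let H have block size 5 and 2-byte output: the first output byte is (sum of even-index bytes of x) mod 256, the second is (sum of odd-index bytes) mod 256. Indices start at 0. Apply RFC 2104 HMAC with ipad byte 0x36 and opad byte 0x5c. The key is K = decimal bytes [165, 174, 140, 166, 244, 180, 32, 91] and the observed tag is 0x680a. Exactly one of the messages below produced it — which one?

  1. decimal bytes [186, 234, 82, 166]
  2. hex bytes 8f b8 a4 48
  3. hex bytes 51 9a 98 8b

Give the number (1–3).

1

Key decimal bytes [165, 174, 140, 166, 244, 180, 32, 91] = a5 ae 8c a6 f4 b4 20 5b is 8 bytes > B = 5, so hash it first: H(key) = 45 63, then zero-pad to 5 bytes: K' = 45 63 00 00 00.
K' ⊕ ipad = 73 55 36 36 36; K' ⊕ opad = 19 3f 5c 5c 5c.
m1: inner = H(73 55 36 36 36 ba ea 52 a6) = 6f 97; tag = H(19 3f 5c 5c 5c 6f 97) = 680a ← matches
m2: inner = H(73 55 36 36 36 8f b8 a4 48) = df be; tag = H(19 3f 5c 5c 5c df be) = 8f7a
m3: inner = H(73 55 36 36 36 51 9a 98 8b) = 04 74; tag = H(19 3f 5c 5c 5c 04 74) = 459f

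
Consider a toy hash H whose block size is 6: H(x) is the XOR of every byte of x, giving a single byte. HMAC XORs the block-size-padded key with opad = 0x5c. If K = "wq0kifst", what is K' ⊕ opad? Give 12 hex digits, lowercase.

Key "wq0kifst" = 77 71 30 6b 69 66 73 74 is 8 bytes > B = 6, so hash it first: H(key) = 55, then zero-pad to 6 bytes: K' = 55 00 00 00 00 00.
XOR each byte with 0x5c: 55⊕5c=09, 00⊕5c=5c, 00⊕5c=5c, 00⊕5c=5c, 00⊕5c=5c, 00⊕5c=5c.

095c5c5c5c5c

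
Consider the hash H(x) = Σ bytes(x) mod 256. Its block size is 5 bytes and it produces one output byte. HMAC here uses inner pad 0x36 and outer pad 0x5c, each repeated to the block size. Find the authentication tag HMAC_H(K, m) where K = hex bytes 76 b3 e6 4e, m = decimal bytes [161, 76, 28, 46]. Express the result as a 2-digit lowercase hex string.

bb

Key hex bytes 76 b3 e6 4e is 4 bytes ≤ B = 5; zero-pad to 5 bytes: K' = 76 b3 e6 4e 00.
K' ⊕ ipad = 40 85 d0 78 36.  K' ⊕ opad = 2a ef ba 12 5c.
Inner input = (K'⊕ipad) ∥ m = 40 85 d0 78 36 ∥ a1 4c 1c 2e.
Inner hash: sum = 64+133+208+120+54+161+76+28+46 = 890; mod 256 = 122 → 7a.
Outer input = (K'⊕opad) ∥ inner = 2a ef ba 12 5c ∥ 7a.
Outer hash (tag): sum = 42+239+186+18+92+122 = 699; mod 256 = 187 → bb.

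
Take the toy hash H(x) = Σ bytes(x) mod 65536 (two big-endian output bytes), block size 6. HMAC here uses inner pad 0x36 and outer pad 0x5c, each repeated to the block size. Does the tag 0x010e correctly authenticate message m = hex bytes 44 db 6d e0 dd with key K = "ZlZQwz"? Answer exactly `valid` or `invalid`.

valid

Key "ZlZQwz" = 5a 6c 5a 51 77 7a is exactly B = 6 bytes: K' = 5a 6c 5a 51 77 7a.
K' ⊕ ipad = 6c 5a 6c 67 41 4c; K' ⊕ opad = 06 30 06 0d 2b 26.
Inner hash: sum = 108+90+108+103+65+76+68+219+109+224+221 = 1391 → 05 6f.
Outer hash (recomputed tag): sum = 6+48+6+13+43+38+5+111 = 270 → 01 0e.
Recomputed tag = 010e; claimed = 010e → match.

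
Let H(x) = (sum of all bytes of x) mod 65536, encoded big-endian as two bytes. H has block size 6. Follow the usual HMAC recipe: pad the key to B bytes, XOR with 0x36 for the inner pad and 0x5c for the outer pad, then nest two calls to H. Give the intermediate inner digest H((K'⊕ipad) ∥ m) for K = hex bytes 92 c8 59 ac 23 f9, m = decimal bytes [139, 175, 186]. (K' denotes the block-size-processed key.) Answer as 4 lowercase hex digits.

0583

Key hex bytes 92 c8 59 ac 23 f9 is exactly B = 6 bytes: K' = 92 c8 59 ac 23 f9.
K' ⊕ ipad = a4 fe 6f 9a 15 cf.
Inner input = a4 fe 6f 9a 15 cf ∥ 8b af ba.
Inner hash: sum = 164+254+111+154+21+207+139+175+186 = 1411 → 05 83.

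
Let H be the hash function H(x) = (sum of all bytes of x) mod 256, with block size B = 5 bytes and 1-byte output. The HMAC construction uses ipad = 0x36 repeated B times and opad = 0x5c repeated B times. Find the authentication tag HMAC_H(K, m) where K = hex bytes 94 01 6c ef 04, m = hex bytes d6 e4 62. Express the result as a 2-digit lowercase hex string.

ba

Key hex bytes 94 01 6c ef 04 is exactly B = 5 bytes: K' = 94 01 6c ef 04.
K' ⊕ ipad = a2 37 5a d9 32.  K' ⊕ opad = c8 5d 30 b3 58.
Inner input = (K'⊕ipad) ∥ m = a2 37 5a d9 32 ∥ d6 e4 62.
Inner hash: sum = 162+55+90+217+50+214+228+98 = 1114; mod 256 = 90 → 5a.
Outer input = (K'⊕opad) ∥ inner = c8 5d 30 b3 58 ∥ 5a.
Outer hash (tag): sum = 200+93+48+179+88+90 = 698; mod 256 = 186 → ba.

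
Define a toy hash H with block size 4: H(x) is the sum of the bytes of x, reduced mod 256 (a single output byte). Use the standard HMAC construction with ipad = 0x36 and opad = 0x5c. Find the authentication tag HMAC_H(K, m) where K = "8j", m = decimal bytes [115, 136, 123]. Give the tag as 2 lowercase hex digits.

9e

Key "8j" = 38 6a is 2 bytes ≤ B = 4; zero-pad to 4 bytes: K' = 38 6a 00 00.
K' ⊕ ipad = 0e 5c 36 36.  K' ⊕ opad = 64 36 5c 5c.
Inner input = (K'⊕ipad) ∥ m = 0e 5c 36 36 ∥ 73 88 7b.
Inner hash: sum = 14+92+54+54+115+136+123 = 588; mod 256 = 76 → 4c.
Outer input = (K'⊕opad) ∥ inner = 64 36 5c 5c ∥ 4c.
Outer hash (tag): sum = 100+54+92+92+76 = 414; mod 256 = 158 → 9e.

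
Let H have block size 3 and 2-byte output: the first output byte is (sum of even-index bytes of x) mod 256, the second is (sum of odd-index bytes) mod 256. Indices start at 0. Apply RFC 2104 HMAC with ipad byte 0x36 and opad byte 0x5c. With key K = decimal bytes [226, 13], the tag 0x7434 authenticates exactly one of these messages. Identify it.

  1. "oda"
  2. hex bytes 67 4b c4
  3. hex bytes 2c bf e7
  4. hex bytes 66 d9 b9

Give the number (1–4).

4

Key decimal bytes [226, 13] = e2 0d is 2 bytes ≤ B = 3; zero-pad to 3 bytes: K' = e2 0d 00.
K' ⊕ ipad = d4 3b 36; K' ⊕ opad = be 51 5c.
m1: inner = H(d4 3b 36 6f 64 61) = 6e 0b; tag = H(be 51 5c 6e 0b) = 25bf
m2: inner = H(d4 3b 36 67 4b c4) = 55 66; tag = H(be 51 5c 55 66) = 80a6
m3: inner = H(d4 3b 36 2c bf e7) = c9 4e; tag = H(be 51 5c c9 4e) = 681a
m4: inner = H(d4 3b 36 66 d9 b9) = e3 5a; tag = H(be 51 5c e3 5a) = 7434 ← matches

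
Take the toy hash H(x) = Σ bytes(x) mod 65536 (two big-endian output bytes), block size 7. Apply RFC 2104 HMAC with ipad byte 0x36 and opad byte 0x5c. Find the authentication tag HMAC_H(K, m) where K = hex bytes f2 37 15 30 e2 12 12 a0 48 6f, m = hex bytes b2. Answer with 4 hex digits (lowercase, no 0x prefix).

03b6

Key hex bytes f2 37 15 30 e2 12 12 a0 48 6f is 10 bytes > B = 7, so hash it first: H(key) = 03 cb, then zero-pad to 7 bytes: K' = 03 cb 00 00 00 00 00.
K' ⊕ ipad = 35 fd 36 36 36 36 36.  K' ⊕ opad = 5f 97 5c 5c 5c 5c 5c.
Inner input = (K'⊕ipad) ∥ m = 35 fd 36 36 36 36 36 ∥ b2.
Inner hash: sum = 53+253+54+54+54+54+54+178 = 754 → 02 f2.
Outer input = (K'⊕opad) ∥ inner = 5f 97 5c 5c 5c 5c 5c ∥ 02 f2.
Outer hash (tag): sum = 95+151+92+92+92+92+92+2+242 = 950 → 03 b6.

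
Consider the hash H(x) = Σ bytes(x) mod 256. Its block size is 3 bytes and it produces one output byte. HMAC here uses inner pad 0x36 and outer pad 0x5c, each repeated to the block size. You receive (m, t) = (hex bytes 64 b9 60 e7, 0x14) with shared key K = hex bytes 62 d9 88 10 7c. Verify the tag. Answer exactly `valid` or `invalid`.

valid

Key hex bytes 62 d9 88 10 7c is 5 bytes > B = 3, so hash it first: H(key) = 4f, then zero-pad to 3 bytes: K' = 4f 00 00.
K' ⊕ ipad = 79 36 36; K' ⊕ opad = 13 5c 5c.
Inner hash: sum = 121+54+54+100+185+96+231 = 841; mod 256 = 73 → 49.
Outer hash (recomputed tag): sum = 19+92+92+73 = 276; mod 256 = 20 → 14.
Recomputed tag = 14; claimed = 14 → match.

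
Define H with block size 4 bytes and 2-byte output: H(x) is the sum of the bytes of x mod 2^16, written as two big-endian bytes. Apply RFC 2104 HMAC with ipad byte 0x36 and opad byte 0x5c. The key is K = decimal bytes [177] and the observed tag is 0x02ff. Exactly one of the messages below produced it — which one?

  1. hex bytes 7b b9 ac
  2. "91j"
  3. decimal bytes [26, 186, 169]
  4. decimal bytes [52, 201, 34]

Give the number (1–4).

Key decimal bytes [177] = b1 is 1 byte ≤ B = 4; zero-pad to 4 bytes: K' = b1 00 00 00.
K' ⊕ ipad = 87 36 36 36; K' ⊕ opad = ed 5c 5c 5c.
m1: inner = H(87 36 36 36 7b b9 ac) = 03 09; tag = H(ed 5c 5c 5c 03 09) = 020d
m2: inner = H(87 36 36 36 39 31 6a) = 01 fd; tag = H(ed 5c 5c 5c 01 fd) = 02ff ← matches
m3: inner = H(87 36 36 36 1a ba a9) = 02 a6; tag = H(ed 5c 5c 5c 02 a6) = 02a9
m4: inner = H(87 36 36 36 34 c9 22) = 02 48; tag = H(ed 5c 5c 5c 02 48) = 024b

2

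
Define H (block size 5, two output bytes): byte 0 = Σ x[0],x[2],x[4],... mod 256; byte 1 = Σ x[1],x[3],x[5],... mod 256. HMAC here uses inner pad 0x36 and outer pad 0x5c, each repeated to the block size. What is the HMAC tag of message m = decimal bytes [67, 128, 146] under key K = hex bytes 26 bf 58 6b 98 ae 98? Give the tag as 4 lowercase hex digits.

a364

Key hex bytes 26 bf 58 6b 98 ae 98 is 7 bytes > B = 5, so hash it first: H(key) = ae d8, then zero-pad to 5 bytes: K' = ae d8 00 00 00.
K' ⊕ ipad = 98 ee 36 36 36.  K' ⊕ opad = f2 84 5c 5c 5c.
Inner input = (K'⊕ipad) ∥ m = 98 ee 36 36 36 ∥ 43 80 92.
Inner hash: even-index sum = 388 mod 256 = 132; odd-index sum = 505 mod 256 = 249 → 84 f9.
Outer input = (K'⊕opad) ∥ inner = f2 84 5c 5c 5c ∥ 84 f9.
Outer hash (tag): even-index sum = 675 mod 256 = 163; odd-index sum = 356 mod 256 = 100 → a3 64.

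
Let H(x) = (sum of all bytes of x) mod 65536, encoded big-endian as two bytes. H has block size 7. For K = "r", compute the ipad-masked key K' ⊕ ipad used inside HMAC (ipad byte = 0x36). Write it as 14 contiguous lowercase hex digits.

Key "r" = 72 is 1 byte ≤ B = 7; zero-pad to 7 bytes: K' = 72 00 00 00 00 00 00.
XOR each byte with 0x36: 72⊕36=44, 00⊕36=36, 00⊕36=36, 00⊕36=36, 00⊕36=36, 00⊕36=36, 00⊕36=36.

44363636363636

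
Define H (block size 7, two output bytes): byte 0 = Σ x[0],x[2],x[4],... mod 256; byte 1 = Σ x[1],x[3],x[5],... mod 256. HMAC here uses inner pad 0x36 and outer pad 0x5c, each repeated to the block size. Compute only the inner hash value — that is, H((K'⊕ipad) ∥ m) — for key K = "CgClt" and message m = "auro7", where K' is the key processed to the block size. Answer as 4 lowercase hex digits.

Key "CgClt" = 43 67 43 6c 74 is 5 bytes ≤ B = 7; zero-pad to 7 bytes: K' = 43 67 43 6c 74 00 00.
K' ⊕ ipad = 75 51 75 5a 42 36 36.
Inner input = 75 51 75 5a 42 36 36 ∥ 61 75 72 6f 37.
Inner hash: even-index sum = 582 mod 256 = 70; odd-index sum = 491 mod 256 = 235 → 46 eb.

46eb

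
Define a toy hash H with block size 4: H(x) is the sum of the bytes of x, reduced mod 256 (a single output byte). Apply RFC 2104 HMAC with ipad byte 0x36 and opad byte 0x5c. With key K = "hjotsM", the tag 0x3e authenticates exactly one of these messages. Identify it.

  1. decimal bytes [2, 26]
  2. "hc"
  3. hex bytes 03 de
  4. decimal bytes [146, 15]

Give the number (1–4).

Key "hjotsM" = 68 6a 6f 74 73 4d is 6 bytes > B = 4, so hash it first: H(key) = 75, then zero-pad to 4 bytes: K' = 75 00 00 00.
K' ⊕ ipad = 43 36 36 36; K' ⊕ opad = 29 5c 5c 5c.
m1: inner = H(43 36 36 36 02 1a) = 01; tag = H(29 5c 5c 5c 01) = 3e ← matches
m2: inner = H(43 36 36 36 68 63) = b0; tag = H(29 5c 5c 5c b0) = ed
m3: inner = H(43 36 36 36 03 de) = c6; tag = H(29 5c 5c 5c c6) = 03
m4: inner = H(43 36 36 36 92 0f) = 86; tag = H(29 5c 5c 5c 86) = c3

1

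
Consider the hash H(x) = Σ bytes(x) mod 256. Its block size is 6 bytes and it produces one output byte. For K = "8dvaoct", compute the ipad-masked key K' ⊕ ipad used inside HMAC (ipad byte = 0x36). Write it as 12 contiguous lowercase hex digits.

Key "8dvaoct" = 38 64 76 61 6f 63 74 is 7 bytes > B = 6, so hash it first: H(key) = b9, then zero-pad to 6 bytes: K' = b9 00 00 00 00 00.
XOR each byte with 0x36: b9⊕36=8f, 00⊕36=36, 00⊕36=36, 00⊕36=36, 00⊕36=36, 00⊕36=36.

8f3636363636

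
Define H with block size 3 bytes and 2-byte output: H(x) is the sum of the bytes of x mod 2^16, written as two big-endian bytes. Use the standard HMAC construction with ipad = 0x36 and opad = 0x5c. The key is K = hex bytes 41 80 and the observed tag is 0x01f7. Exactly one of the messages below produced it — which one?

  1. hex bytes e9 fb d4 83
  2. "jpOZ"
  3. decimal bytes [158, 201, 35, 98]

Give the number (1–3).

1

Key hex bytes 41 80 is 2 bytes ≤ B = 3; zero-pad to 3 bytes: K' = 41 80 00.
K' ⊕ ipad = 77 b6 36; K' ⊕ opad = 1d dc 5c.
m1: inner = H(77 b6 36 e9 fb d4 83) = 04 9e; tag = H(1d dc 5c 04 9e) = 01f7 ← matches
m2: inner = H(77 b6 36 6a 70 4f 5a) = 02 e6; tag = H(1d dc 5c 02 e6) = 023d
m3: inner = H(77 b6 36 9e c9 23 62) = 03 4f; tag = H(1d dc 5c 03 4f) = 01a7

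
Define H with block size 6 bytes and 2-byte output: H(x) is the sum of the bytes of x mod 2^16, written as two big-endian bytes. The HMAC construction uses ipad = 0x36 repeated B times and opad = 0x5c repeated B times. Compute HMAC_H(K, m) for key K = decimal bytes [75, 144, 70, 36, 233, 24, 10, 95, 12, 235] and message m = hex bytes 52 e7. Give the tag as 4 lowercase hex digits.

03a1

Key decimal bytes [75, 144, 70, 36, 233, 24, 10, 95, 12, 235] = 4b 90 46 24 e9 18 0a 5f 0c eb is 10 bytes > B = 6, so hash it first: H(key) = 03 a6, then zero-pad to 6 bytes: K' = 03 a6 00 00 00 00.
K' ⊕ ipad = 35 90 36 36 36 36.  K' ⊕ opad = 5f fa 5c 5c 5c 5c.
Inner input = (K'⊕ipad) ∥ m = 35 90 36 36 36 36 ∥ 52 e7.
Inner hash: sum = 53+144+54+54+54+54+82+231 = 726 → 02 d6.
Outer input = (K'⊕opad) ∥ inner = 5f fa 5c 5c 5c 5c ∥ 02 d6.
Outer hash (tag): sum = 95+250+92+92+92+92+2+214 = 929 → 03 a1.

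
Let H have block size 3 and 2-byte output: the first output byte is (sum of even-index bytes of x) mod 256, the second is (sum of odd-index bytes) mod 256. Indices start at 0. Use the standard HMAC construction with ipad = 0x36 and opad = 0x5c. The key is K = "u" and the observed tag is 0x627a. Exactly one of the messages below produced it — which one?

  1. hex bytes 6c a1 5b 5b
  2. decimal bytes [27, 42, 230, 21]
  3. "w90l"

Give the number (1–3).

3

Key "u" = 75 is 1 byte ≤ B = 3; zero-pad to 3 bytes: K' = 75 00 00.
K' ⊕ ipad = 43 36 36; K' ⊕ opad = 29 5c 5c.
m1: inner = H(43 36 36 6c a1 5b 5b) = 75 fd; tag = H(29 5c 5c 75 fd) = 82d1
m2: inner = H(43 36 36 1b 2a e6 15) = b8 37; tag = H(29 5c 5c b8 37) = bc14
m3: inner = H(43 36 36 77 39 30 6c) = 1e dd; tag = H(29 5c 5c 1e dd) = 627a ← matches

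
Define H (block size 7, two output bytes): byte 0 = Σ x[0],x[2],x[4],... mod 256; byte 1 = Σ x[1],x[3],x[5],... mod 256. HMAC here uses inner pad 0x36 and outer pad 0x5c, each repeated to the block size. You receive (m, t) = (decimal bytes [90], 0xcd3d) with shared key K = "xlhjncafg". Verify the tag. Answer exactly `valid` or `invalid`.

Key "xlhjncafg" = 78 6c 68 6a 6e 63 61 66 67 is 9 bytes > B = 7, so hash it first: H(key) = 16 9f, then zero-pad to 7 bytes: K' = 16 9f 00 00 00 00 00.
K' ⊕ ipad = 20 a9 36 36 36 36 36; K' ⊕ opad = 4a c3 5c 5c 5c 5c 5c.
Inner hash: even-index sum = 194 mod 256 = 194; odd-index sum = 367 mod 256 = 111 → c2 6f.
Outer hash (recomputed tag): even-index sum = 461 mod 256 = 205; odd-index sum = 573 mod 256 = 61 → cd 3d.
Recomputed tag = cd3d; claimed = cd3d → match.

valid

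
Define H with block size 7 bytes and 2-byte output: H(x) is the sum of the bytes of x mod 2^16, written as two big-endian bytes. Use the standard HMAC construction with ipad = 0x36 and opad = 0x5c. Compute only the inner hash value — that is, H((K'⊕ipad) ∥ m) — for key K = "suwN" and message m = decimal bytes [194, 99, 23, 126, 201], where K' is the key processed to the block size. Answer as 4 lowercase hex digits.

Key "suwN" = 73 75 77 4e is 4 bytes ≤ B = 7; zero-pad to 7 bytes: K' = 73 75 77 4e 00 00 00.
K' ⊕ ipad = 45 43 41 78 36 36 36.
Inner input = 45 43 41 78 36 36 36 ∥ c2 63 17 7e c9.
Inner hash: sum = 69+67+65+120+54+54+54+194+99+23+126+201 = 1126 → 04 66.

0466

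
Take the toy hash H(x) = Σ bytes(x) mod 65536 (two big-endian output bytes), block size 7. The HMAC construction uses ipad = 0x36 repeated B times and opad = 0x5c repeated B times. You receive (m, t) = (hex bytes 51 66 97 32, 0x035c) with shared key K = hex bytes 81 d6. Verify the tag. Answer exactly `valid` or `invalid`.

valid

Key hex bytes 81 d6 is 2 bytes ≤ B = 7; zero-pad to 7 bytes: K' = 81 d6 00 00 00 00 00.
K' ⊕ ipad = b7 e0 36 36 36 36 36; K' ⊕ opad = dd 8a 5c 5c 5c 5c 5c.
Inner hash: sum = 183+224+54+54+54+54+54+81+102+151+50 = 1061 → 04 25.
Outer hash (recomputed tag): sum = 221+138+92+92+92+92+92+4+37 = 860 → 03 5c.
Recomputed tag = 035c; claimed = 035c → match.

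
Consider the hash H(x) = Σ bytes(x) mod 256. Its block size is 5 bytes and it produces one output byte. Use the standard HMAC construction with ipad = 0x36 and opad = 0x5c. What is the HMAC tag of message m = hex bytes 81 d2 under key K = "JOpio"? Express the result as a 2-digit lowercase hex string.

Key "JOpio" = 4a 4f 70 69 6f is exactly B = 5 bytes: K' = 4a 4f 70 69 6f.
K' ⊕ ipad = 7c 79 46 5f 59.  K' ⊕ opad = 16 13 2c 35 33.
Inner input = (K'⊕ipad) ∥ m = 7c 79 46 5f 59 ∥ 81 d2.
Inner hash: sum = 124+121+70+95+89+129+210 = 838; mod 256 = 70 → 46.
Outer input = (K'⊕opad) ∥ inner = 16 13 2c 35 33 ∥ 46.
Outer hash (tag): sum = 22+19+44+53+51+70 = 259; mod 256 = 3 → 03.

03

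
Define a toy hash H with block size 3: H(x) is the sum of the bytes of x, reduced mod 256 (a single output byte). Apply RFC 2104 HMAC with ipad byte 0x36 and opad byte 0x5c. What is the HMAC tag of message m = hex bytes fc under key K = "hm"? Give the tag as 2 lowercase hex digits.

Key "hm" = 68 6d is 2 bytes ≤ B = 3; zero-pad to 3 bytes: K' = 68 6d 00.
K' ⊕ ipad = 5e 5b 36.  K' ⊕ opad = 34 31 5c.
Inner input = (K'⊕ipad) ∥ m = 5e 5b 36 ∥ fc.
Inner hash: sum = 94+91+54+252 = 491; mod 256 = 235 → eb.
Outer input = (K'⊕opad) ∥ inner = 34 31 5c ∥ eb.
Outer hash (tag): sum = 52+49+92+235 = 428; mod 256 = 172 → ac.

ac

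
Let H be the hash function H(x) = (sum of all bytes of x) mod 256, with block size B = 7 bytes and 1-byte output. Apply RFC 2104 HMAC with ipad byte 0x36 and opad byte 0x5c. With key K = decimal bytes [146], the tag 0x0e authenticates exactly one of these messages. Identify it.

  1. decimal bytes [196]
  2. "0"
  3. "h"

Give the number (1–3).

Key decimal bytes [146] = 92 is 1 byte ≤ B = 7; zero-pad to 7 bytes: K' = 92 00 00 00 00 00 00.
K' ⊕ ipad = a4 36 36 36 36 36 36; K' ⊕ opad = ce 5c 5c 5c 5c 5c 5c.
m1: inner = H(a4 36 36 36 36 36 36 c4) = ac; tag = H(ce 5c 5c 5c 5c 5c 5c ac) = a2
m2: inner = H(a4 36 36 36 36 36 36 30) = 18; tag = H(ce 5c 5c 5c 5c 5c 5c 18) = 0e ← matches
m3: inner = H(a4 36 36 36 36 36 36 68) = 50; tag = H(ce 5c 5c 5c 5c 5c 5c 50) = 46

2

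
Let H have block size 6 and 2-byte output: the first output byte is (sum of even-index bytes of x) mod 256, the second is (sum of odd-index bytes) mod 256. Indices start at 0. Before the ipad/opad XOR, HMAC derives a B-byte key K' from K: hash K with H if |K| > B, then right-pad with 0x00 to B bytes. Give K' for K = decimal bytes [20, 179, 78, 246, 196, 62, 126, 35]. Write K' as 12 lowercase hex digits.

a40a00000000

|K| = 8 > B = 6, so first hash the key.
H(K): even-index sum = 420 mod 256 = 164; odd-index sum = 522 mod 256 = 10 → a4 0a.
Zero-pad H(K) = a4 0a to 6 bytes: K' = a4 0a 00 00 00 00.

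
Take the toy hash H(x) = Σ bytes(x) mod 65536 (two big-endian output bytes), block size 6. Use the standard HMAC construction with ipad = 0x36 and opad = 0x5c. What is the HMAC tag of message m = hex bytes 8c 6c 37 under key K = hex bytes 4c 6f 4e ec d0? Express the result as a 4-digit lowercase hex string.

0261

Key hex bytes 4c 6f 4e ec d0 is 5 bytes ≤ B = 6; zero-pad to 6 bytes: K' = 4c 6f 4e ec d0 00.
K' ⊕ ipad = 7a 59 78 da e6 36.  K' ⊕ opad = 10 33 12 b0 8c 5c.
Inner input = (K'⊕ipad) ∥ m = 7a 59 78 da e6 36 ∥ 8c 6c 37.
Inner hash: sum = 122+89+120+218+230+54+140+108+55 = 1136 → 04 70.
Outer input = (K'⊕opad) ∥ inner = 10 33 12 b0 8c 5c ∥ 04 70.
Outer hash (tag): sum = 16+51+18+176+140+92+4+112 = 609 → 02 61.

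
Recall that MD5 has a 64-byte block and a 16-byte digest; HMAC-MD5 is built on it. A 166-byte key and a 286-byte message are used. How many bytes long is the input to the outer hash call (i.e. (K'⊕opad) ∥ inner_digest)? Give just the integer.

80

Key is 166 > 64 bytes, so it is hashed to 16 bytes then zero-padded to 64: |K'| = 64.
Outer input = (K'⊕opad) ∥ H(inner) → 64 + 16 = 80 bytes.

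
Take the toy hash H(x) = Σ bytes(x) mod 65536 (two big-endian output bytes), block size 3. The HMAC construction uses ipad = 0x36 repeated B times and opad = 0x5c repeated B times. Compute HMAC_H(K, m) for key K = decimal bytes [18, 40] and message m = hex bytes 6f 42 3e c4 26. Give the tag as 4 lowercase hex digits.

0171

Key decimal bytes [18, 40] = 12 28 is 2 bytes ≤ B = 3; zero-pad to 3 bytes: K' = 12 28 00.
K' ⊕ ipad = 24 1e 36.  K' ⊕ opad = 4e 74 5c.
Inner input = (K'⊕ipad) ∥ m = 24 1e 36 ∥ 6f 42 3e c4 26.
Inner hash: sum = 36+30+54+111+66+62+196+38 = 593 → 02 51.
Outer input = (K'⊕opad) ∥ inner = 4e 74 5c ∥ 02 51.
Outer hash (tag): sum = 78+116+92+2+81 = 369 → 01 71.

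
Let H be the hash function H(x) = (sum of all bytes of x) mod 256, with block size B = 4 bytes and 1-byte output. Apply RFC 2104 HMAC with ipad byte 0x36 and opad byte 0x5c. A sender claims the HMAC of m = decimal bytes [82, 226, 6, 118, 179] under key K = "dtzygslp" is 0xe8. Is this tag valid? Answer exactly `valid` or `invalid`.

Key "dtzygslp" = 64 74 7a 79 67 73 6c 70 is 8 bytes > B = 4, so hash it first: H(key) = 81, then zero-pad to 4 bytes: K' = 81 00 00 00.
K' ⊕ ipad = b7 36 36 36; K' ⊕ opad = dd 5c 5c 5c.
Inner hash: sum = 183+54+54+54+82+226+6+118+179 = 956; mod 256 = 188 → bc.
Outer hash (recomputed tag): sum = 221+92+92+92+188 = 685; mod 256 = 173 → ad.
Recomputed tag = ad; claimed = e8 → mismatch.

invalid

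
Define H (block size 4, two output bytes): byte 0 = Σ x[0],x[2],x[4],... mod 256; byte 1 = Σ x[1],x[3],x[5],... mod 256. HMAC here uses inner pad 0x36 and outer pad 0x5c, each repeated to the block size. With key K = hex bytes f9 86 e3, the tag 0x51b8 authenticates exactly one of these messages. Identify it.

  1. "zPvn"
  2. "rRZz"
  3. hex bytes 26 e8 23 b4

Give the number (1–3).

Key hex bytes f9 86 e3 is 3 bytes ≤ B = 4; zero-pad to 4 bytes: K' = f9 86 e3 00.
K' ⊕ ipad = cf b0 d5 36; K' ⊕ opad = a5 da bf 5c.
m1: inner = H(cf b0 d5 36 7a 50 76 6e) = 94 a4; tag = H(a5 da bf 5c 94 a4) = f8da
m2: inner = H(cf b0 d5 36 72 52 5a 7a) = 70 b2; tag = H(a5 da bf 5c 70 b2) = d4e8
m3: inner = H(cf b0 d5 36 26 e8 23 b4) = ed 82; tag = H(a5 da bf 5c ed 82) = 51b8 ← matches

3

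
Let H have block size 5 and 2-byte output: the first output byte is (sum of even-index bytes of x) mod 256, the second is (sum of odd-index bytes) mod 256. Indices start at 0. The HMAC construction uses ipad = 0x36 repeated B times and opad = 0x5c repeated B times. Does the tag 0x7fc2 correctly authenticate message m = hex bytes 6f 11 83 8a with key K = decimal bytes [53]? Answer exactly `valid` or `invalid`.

valid

Key decimal bytes [53] = 35 is 1 byte ≤ B = 5; zero-pad to 5 bytes: K' = 35 00 00 00 00.
K' ⊕ ipad = 03 36 36 36 36; K' ⊕ opad = 69 5c 5c 5c 5c.
Inner hash: even-index sum = 266 mod 256 = 10; odd-index sum = 350 mod 256 = 94 → 0a 5e.
Outer hash (recomputed tag): even-index sum = 383 mod 256 = 127; odd-index sum = 194 mod 256 = 194 → 7f c2.
Recomputed tag = 7fc2; claimed = 7fc2 → match.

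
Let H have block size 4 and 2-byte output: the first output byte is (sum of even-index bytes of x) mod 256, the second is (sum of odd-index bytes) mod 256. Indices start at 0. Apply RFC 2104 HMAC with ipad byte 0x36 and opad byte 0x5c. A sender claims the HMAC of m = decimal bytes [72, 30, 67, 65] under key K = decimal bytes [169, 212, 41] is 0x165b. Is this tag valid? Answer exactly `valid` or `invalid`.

Key decimal bytes [169, 212, 41] = a9 d4 29 is 3 bytes ≤ B = 4; zero-pad to 4 bytes: K' = a9 d4 29 00.
K' ⊕ ipad = 9f e2 1f 36; K' ⊕ opad = f5 88 75 5c.
Inner hash: even-index sum = 329 mod 256 = 73; odd-index sum = 375 mod 256 = 119 → 49 77.
Outer hash (recomputed tag): even-index sum = 435 mod 256 = 179; odd-index sum = 347 mod 256 = 91 → b3 5b.
Recomputed tag = b35b; claimed = 165b → mismatch.

invalid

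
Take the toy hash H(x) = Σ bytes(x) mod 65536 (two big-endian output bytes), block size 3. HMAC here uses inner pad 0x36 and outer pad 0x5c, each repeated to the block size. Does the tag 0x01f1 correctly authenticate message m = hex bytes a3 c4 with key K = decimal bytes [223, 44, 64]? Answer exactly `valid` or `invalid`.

Key decimal bytes [223, 44, 64] = df 2c 40 is exactly B = 3 bytes: K' = df 2c 40.
K' ⊕ ipad = e9 1a 76; K' ⊕ opad = 83 70 1c.
Inner hash: sum = 233+26+118+163+196 = 736 → 02 e0.
Outer hash (recomputed tag): sum = 131+112+28+2+224 = 497 → 01 f1.
Recomputed tag = 01f1; claimed = 01f1 → match.

valid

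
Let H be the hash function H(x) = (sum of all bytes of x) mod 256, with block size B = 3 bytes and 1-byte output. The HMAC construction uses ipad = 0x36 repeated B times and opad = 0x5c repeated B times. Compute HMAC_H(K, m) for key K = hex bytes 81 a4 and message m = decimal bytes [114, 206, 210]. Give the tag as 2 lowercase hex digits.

Key hex bytes 81 a4 is 2 bytes ≤ B = 3; zero-pad to 3 bytes: K' = 81 a4 00.
K' ⊕ ipad = b7 92 36.  K' ⊕ opad = dd f8 5c.
Inner input = (K'⊕ipad) ∥ m = b7 92 36 ∥ 72 ce d2.
Inner hash: sum = 183+146+54+114+206+210 = 913; mod 256 = 145 → 91.
Outer input = (K'⊕opad) ∥ inner = dd f8 5c ∥ 91.
Outer hash (tag): sum = 221+248+92+145 = 706; mod 256 = 194 → c2.

c2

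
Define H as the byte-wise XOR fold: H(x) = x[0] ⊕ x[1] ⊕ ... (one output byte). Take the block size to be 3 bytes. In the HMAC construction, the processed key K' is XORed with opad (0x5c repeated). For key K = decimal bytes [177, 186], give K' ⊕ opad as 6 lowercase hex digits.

Key decimal bytes [177, 186] = b1 ba is 2 bytes ≤ B = 3; zero-pad to 3 bytes: K' = b1 ba 00.
XOR each byte with 0x5c: b1⊕5c=ed, ba⊕5c=e6, 00⊕5c=5c.

ede65c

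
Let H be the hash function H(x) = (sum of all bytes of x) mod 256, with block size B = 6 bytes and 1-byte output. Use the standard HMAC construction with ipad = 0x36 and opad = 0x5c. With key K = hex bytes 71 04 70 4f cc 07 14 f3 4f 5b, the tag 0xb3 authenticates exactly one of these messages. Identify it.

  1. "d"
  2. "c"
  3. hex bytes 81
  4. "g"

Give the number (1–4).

4

Key hex bytes 71 04 70 4f cc 07 14 f3 4f 5b is 10 bytes > B = 6, so hash it first: H(key) = b8, then zero-pad to 6 bytes: K' = b8 00 00 00 00 00.
K' ⊕ ipad = 8e 36 36 36 36 36; K' ⊕ opad = e4 5c 5c 5c 5c 5c.
m1: inner = H(8e 36 36 36 36 36 64) = 00; tag = H(e4 5c 5c 5c 5c 5c 00) = b0
m2: inner = H(8e 36 36 36 36 36 63) = ff; tag = H(e4 5c 5c 5c 5c 5c ff) = af
m3: inner = H(8e 36 36 36 36 36 81) = 1d; tag = H(e4 5c 5c 5c 5c 5c 1d) = cd
m4: inner = H(8e 36 36 36 36 36 67) = 03; tag = H(e4 5c 5c 5c 5c 5c 03) = b3 ← matches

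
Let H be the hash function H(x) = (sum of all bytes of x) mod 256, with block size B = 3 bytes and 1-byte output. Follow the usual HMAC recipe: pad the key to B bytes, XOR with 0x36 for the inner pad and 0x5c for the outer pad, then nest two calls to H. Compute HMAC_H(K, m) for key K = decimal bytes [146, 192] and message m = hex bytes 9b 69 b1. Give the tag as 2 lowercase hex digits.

Key decimal bytes [146, 192] = 92 c0 is 2 bytes ≤ B = 3; zero-pad to 3 bytes: K' = 92 c0 00.
K' ⊕ ipad = a4 f6 36.  K' ⊕ opad = ce 9c 5c.
Inner input = (K'⊕ipad) ∥ m = a4 f6 36 ∥ 9b 69 b1.
Inner hash: sum = 164+246+54+155+105+177 = 901; mod 256 = 133 → 85.
Outer input = (K'⊕opad) ∥ inner = ce 9c 5c ∥ 85.
Outer hash (tag): sum = 206+156+92+133 = 587; mod 256 = 75 → 4b.

4b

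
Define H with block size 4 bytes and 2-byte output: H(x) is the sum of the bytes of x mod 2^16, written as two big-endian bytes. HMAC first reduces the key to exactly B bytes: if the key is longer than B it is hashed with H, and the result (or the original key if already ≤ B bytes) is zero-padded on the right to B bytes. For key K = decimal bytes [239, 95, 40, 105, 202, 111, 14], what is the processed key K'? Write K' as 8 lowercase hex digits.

03260000

|K| = 7 > B = 4, so first hash the key.
H(K): sum = 239+95+40+105+202+111+14 = 806 → 03 26.
Zero-pad H(K) = 03 26 to 4 bytes: K' = 03 26 00 00.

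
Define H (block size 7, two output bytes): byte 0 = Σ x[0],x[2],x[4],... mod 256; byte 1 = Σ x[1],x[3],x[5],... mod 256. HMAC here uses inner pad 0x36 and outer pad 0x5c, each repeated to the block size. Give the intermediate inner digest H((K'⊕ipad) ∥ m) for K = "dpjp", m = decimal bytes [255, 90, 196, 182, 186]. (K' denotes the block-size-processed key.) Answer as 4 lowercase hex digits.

2a3f

Key "dpjp" = 64 70 6a 70 is 4 bytes ≤ B = 7; zero-pad to 7 bytes: K' = 64 70 6a 70 00 00 00.
K' ⊕ ipad = 52 46 5c 46 36 36 36.
Inner input = 52 46 5c 46 36 36 36 ∥ ff 5a c4 b6 ba.
Inner hash: even-index sum = 554 mod 256 = 42; odd-index sum = 831 mod 256 = 63 → 2a 3f.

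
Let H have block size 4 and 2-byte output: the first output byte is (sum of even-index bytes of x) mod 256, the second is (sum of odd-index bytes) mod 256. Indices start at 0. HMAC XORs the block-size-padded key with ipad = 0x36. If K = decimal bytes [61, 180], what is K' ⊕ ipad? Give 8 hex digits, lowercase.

0b823636

Key decimal bytes [61, 180] = 3d b4 is 2 bytes ≤ B = 4; zero-pad to 4 bytes: K' = 3d b4 00 00.
XOR each byte with 0x36: 3d⊕36=0b, b4⊕36=82, 00⊕36=36, 00⊕36=36.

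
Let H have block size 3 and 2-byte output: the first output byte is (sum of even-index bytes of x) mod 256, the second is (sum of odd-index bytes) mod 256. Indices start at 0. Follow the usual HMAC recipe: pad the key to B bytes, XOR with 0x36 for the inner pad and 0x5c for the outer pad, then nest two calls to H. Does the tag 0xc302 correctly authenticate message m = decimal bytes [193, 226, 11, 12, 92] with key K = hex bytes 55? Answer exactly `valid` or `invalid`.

Key hex bytes 55 is 1 byte ≤ B = 3; zero-pad to 3 bytes: K' = 55 00 00.
K' ⊕ ipad = 63 36 36; K' ⊕ opad = 09 5c 5c.
Inner hash: even-index sum = 391 mod 256 = 135; odd-index sum = 350 mod 256 = 94 → 87 5e.
Outer hash (recomputed tag): even-index sum = 195 mod 256 = 195; odd-index sum = 227 mod 256 = 227 → c3 e3.
Recomputed tag = c3e3; claimed = c302 → mismatch.

invalid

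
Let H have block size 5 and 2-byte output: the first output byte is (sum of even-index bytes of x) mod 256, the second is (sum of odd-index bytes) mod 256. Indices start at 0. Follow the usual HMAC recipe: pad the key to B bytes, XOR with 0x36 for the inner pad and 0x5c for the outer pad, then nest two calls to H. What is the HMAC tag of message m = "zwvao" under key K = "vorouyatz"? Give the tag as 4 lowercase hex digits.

Key "vorouyatz" = 76 6f 72 6f 75 79 61 74 7a is 9 bytes > B = 5, so hash it first: H(key) = 38 cb, then zero-pad to 5 bytes: K' = 38 cb 00 00 00.
K' ⊕ ipad = 0e fd 36 36 36.  K' ⊕ opad = 64 97 5c 5c 5c.
Inner input = (K'⊕ipad) ∥ m = 0e fd 36 36 36 ∥ 7a 77 76 61 6f.
Inner hash: even-index sum = 338 mod 256 = 82; odd-index sum = 658 mod 256 = 146 → 52 92.
Outer input = (K'⊕opad) ∥ inner = 64 97 5c 5c 5c ∥ 52 92.
Outer hash (tag): even-index sum = 430 mod 256 = 174; odd-index sum = 325 mod 256 = 69 → ae 45.

ae45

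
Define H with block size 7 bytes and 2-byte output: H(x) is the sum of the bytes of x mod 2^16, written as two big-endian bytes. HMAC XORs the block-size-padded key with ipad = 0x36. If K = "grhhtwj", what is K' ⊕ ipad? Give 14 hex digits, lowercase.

Key "grhhtwj" = 67 72 68 68 74 77 6a is exactly B = 7 bytes: K' = 67 72 68 68 74 77 6a.
XOR each byte with 0x36: 67⊕36=51, 72⊕36=44, 68⊕36=5e, 68⊕36=5e, 74⊕36=42, 77⊕36=41, 6a⊕36=5c.

51445e5e42415c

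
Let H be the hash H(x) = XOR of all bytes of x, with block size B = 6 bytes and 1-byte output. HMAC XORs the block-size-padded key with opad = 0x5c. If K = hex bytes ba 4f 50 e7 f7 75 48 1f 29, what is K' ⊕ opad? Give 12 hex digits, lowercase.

Key hex bytes ba 4f 50 e7 f7 75 48 1f 29 is 9 bytes > B = 6, so hash it first: H(key) = be, then zero-pad to 6 bytes: K' = be 00 00 00 00 00.
XOR each byte with 0x5c: be⊕5c=e2, 00⊕5c=5c, 00⊕5c=5c, 00⊕5c=5c, 00⊕5c=5c, 00⊕5c=5c.

e25c5c5c5c5c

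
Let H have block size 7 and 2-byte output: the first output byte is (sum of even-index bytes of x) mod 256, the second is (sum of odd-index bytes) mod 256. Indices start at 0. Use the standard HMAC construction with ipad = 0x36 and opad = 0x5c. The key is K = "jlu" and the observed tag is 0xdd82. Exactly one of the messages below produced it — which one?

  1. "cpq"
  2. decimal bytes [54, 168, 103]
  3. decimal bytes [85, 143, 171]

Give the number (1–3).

3

Key "jlu" = 6a 6c 75 is 3 bytes ≤ B = 7; zero-pad to 7 bytes: K' = 6a 6c 75 00 00 00 00.
K' ⊕ ipad = 5c 5a 43 36 36 36 36; K' ⊕ opad = 36 30 29 5c 5c 5c 5c.
m1: inner = H(5c 5a 43 36 36 36 36 63 70 71) = 7b 9a; tag = H(36 30 29 5c 5c 5c 5c 7b 9a) = b163
m2: inner = H(5c 5a 43 36 36 36 36 36 a8 67) = b3 63; tag = H(36 30 29 5c 5c 5c 5c b3 63) = 7a9b
m3: inner = H(5c 5a 43 36 36 36 36 55 8f ab) = 9a c6; tag = H(36 30 29 5c 5c 5c 5c 9a c6) = dd82 ← matches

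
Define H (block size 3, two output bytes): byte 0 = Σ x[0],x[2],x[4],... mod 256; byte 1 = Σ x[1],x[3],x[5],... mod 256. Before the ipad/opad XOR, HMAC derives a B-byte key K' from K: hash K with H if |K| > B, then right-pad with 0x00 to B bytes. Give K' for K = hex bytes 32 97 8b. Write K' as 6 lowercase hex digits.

Key hex bytes 32 97 8b is exactly B = 3 bytes: K' = 32 97 8b.

32978b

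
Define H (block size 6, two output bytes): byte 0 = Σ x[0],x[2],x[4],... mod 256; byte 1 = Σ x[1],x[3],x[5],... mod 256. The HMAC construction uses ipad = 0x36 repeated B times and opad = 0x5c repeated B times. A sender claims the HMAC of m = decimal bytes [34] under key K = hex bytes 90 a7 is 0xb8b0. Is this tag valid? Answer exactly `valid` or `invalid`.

Key hex bytes 90 a7 is 2 bytes ≤ B = 6; zero-pad to 6 bytes: K' = 90 a7 00 00 00 00.
K' ⊕ ipad = a6 91 36 36 36 36; K' ⊕ opad = cc fb 5c 5c 5c 5c.
Inner hash: even-index sum = 308 mod 256 = 52; odd-index sum = 253 mod 256 = 253 → 34 fd.
Outer hash (recomputed tag): even-index sum = 440 mod 256 = 184; odd-index sum = 688 mod 256 = 176 → b8 b0.
Recomputed tag = b8b0; claimed = b8b0 → match.

valid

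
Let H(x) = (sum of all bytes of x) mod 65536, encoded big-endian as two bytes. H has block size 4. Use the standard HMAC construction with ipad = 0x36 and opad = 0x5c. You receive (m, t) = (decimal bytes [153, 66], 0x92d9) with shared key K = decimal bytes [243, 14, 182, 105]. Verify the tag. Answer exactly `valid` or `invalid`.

Key decimal bytes [243, 14, 182, 105] = f3 0e b6 69 is exactly B = 4 bytes: K' = f3 0e b6 69.
K' ⊕ ipad = c5 38 80 5f; K' ⊕ opad = af 52 ea 35.
Inner hash: sum = 197+56+128+95+153+66 = 695 → 02 b7.
Outer hash (recomputed tag): sum = 175+82+234+53+2+183 = 729 → 02 d9.
Recomputed tag = 02d9; claimed = 92d9 → mismatch.

invalid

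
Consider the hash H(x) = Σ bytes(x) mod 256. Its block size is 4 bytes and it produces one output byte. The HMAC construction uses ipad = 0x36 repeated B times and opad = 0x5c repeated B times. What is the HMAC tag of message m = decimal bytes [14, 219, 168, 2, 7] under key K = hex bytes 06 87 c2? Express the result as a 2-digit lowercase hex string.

Key hex bytes 06 87 c2 is 3 bytes ≤ B = 4; zero-pad to 4 bytes: K' = 06 87 c2 00.
K' ⊕ ipad = 30 b1 f4 36.  K' ⊕ opad = 5a db 9e 5c.
Inner input = (K'⊕ipad) ∥ m = 30 b1 f4 36 ∥ 0e db a8 02 07.
Inner hash: sum = 48+177+244+54+14+219+168+2+7 = 933; mod 256 = 165 → a5.
Outer input = (K'⊕opad) ∥ inner = 5a db 9e 5c ∥ a5.
Outer hash (tag): sum = 90+219+158+92+165 = 724; mod 256 = 212 → d4.

d4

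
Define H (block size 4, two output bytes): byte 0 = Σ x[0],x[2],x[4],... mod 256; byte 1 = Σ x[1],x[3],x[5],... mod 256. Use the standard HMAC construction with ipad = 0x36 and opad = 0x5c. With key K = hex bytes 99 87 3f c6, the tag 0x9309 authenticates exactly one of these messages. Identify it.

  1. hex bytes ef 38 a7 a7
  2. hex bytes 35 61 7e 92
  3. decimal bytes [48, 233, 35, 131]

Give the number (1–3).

Key hex bytes 99 87 3f c6 is exactly B = 4 bytes: K' = 99 87 3f c6.
K' ⊕ ipad = af b1 09 f0; K' ⊕ opad = c5 db 63 9a.
m1: inner = H(af b1 09 f0 ef 38 a7 a7) = 4e 80; tag = H(c5 db 63 9a 4e 80) = 76f5
m2: inner = H(af b1 09 f0 35 61 7e 92) = 6b 94; tag = H(c5 db 63 9a 6b 94) = 9309 ← matches
m3: inner = H(af b1 09 f0 30 e9 23 83) = 0b 0d; tag = H(c5 db 63 9a 0b 0d) = 3382

2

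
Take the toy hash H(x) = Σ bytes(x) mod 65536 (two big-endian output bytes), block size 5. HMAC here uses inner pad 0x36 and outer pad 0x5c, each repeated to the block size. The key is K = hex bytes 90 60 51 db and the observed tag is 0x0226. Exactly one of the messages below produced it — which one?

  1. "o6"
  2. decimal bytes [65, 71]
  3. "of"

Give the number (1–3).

Key hex bytes 90 60 51 db is 4 bytes ≤ B = 5; zero-pad to 5 bytes: K' = 90 60 51 db 00.
K' ⊕ ipad = a6 56 67 ed 36; K' ⊕ opad = cc 3c 0d 87 5c.
m1: inner = H(a6 56 67 ed 36 6f 36) = 03 2b; tag = H(cc 3c 0d 87 5c 03 2b) = 0226 ← matches
m2: inner = H(a6 56 67 ed 36 41 47) = 03 0e; tag = H(cc 3c 0d 87 5c 03 0e) = 0209
m3: inner = H(a6 56 67 ed 36 6f 66) = 03 5b; tag = H(cc 3c 0d 87 5c 03 5b) = 0256

1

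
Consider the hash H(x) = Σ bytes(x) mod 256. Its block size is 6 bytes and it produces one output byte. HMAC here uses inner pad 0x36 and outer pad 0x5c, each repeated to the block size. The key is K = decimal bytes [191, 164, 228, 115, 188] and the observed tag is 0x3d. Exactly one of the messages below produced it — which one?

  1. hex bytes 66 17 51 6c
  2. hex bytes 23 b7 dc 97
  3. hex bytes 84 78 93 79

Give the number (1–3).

2

Key decimal bytes [191, 164, 228, 115, 188] = bf a4 e4 73 bc is 5 bytes ≤ B = 6; zero-pad to 6 bytes: K' = bf a4 e4 73 bc 00.
K' ⊕ ipad = 89 92 d2 45 8a 36; K' ⊕ opad = e3 f8 b8 2f e0 5c.
m1: inner = H(89 92 d2 45 8a 36 66 17 51 6c) = 2c; tag = H(e3 f8 b8 2f e0 5c 2c) = 2a
m2: inner = H(89 92 d2 45 8a 36 23 b7 dc 97) = 3f; tag = H(e3 f8 b8 2f e0 5c 3f) = 3d ← matches
m3: inner = H(89 92 d2 45 8a 36 84 78 93 79) = fa; tag = H(e3 f8 b8 2f e0 5c fa) = f8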